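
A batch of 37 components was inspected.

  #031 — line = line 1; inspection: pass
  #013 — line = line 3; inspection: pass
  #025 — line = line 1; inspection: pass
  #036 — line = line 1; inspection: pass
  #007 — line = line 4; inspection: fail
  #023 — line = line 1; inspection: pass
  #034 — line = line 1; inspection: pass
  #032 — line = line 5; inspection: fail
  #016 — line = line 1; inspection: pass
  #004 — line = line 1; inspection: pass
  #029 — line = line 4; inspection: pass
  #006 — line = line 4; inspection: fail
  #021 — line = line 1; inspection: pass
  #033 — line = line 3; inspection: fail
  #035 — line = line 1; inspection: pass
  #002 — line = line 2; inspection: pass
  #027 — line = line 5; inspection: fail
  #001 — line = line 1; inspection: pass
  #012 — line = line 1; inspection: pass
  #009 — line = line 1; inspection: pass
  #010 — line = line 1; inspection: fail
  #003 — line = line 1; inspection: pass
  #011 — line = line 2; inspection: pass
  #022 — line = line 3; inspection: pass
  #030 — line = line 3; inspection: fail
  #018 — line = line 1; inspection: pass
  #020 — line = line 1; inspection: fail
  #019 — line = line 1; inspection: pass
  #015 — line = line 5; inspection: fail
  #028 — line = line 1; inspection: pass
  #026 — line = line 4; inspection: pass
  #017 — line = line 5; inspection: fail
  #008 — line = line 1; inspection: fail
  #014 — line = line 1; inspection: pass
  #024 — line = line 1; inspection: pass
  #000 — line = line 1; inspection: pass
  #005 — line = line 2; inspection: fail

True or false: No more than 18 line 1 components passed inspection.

'No more than 18 line 1 components passed inspection' holds iff |A ∩ B| ≤ 18.
|A| = 22, |A ∩ B| = 19, |A ∖ B| = 3.
|A ∩ B| = 19, so the statement is false.

False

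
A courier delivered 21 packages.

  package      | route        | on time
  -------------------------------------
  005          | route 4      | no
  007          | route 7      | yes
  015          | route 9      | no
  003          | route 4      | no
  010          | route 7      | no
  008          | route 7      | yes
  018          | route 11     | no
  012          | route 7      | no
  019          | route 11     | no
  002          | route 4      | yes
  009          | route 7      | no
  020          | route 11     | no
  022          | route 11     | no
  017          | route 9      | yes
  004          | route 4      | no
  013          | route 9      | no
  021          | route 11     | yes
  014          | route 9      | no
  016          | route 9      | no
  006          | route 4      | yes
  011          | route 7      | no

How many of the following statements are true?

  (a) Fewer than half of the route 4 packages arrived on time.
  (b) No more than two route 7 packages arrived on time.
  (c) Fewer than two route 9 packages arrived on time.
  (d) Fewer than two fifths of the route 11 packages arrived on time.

4

(a) route 4: |A| = 5, |A ∩ B| = 2; needs |A ∩ B| < |A ∖ B| — true.
(b) route 7: |A| = 6, |A ∩ B| = 2; needs |A ∩ B| ≤ 2 — true.
(c) route 9: |A| = 5, |A ∩ B| = 1; needs |A ∩ B| < 2 — true.
(d) route 11: |A| = 5, |A ∩ B| = 1; needs |A ∩ B| / |A| < 2/5 — true.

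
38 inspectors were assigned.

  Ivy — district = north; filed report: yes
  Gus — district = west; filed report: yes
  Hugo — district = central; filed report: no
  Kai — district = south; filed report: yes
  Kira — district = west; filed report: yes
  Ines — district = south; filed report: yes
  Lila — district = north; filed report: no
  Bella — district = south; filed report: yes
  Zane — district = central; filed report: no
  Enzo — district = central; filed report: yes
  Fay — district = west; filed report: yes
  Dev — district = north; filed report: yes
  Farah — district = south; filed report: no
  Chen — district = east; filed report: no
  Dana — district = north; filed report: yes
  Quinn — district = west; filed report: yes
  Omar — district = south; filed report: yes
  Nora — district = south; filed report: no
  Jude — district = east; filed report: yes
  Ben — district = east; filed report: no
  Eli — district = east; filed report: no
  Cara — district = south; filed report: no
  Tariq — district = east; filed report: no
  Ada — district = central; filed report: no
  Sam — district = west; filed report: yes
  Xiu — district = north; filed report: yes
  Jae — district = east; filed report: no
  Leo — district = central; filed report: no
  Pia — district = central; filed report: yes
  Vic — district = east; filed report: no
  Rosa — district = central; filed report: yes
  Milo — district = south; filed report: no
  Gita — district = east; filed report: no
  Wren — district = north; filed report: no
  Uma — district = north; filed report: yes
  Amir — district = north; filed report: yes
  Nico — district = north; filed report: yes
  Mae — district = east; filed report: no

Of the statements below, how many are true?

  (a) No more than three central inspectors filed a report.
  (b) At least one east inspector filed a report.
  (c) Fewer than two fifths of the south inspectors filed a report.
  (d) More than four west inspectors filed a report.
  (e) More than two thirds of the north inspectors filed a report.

4

(a) central: |A| = 7, |A ∩ B| = 3; needs |A ∩ B| ≤ 3 — true.
(b) east: |A| = 9, |A ∩ B| = 1; needs A ∩ B ≠ ∅ (|A ∩ B| ≥ 1) — true.
(c) south: |A| = 8, |A ∩ B| = 4; needs |A ∩ B| / |A| < 2/5 — false.
(d) west: |A| = 5, |A ∩ B| = 5; needs |A ∩ B| > 4 — true.
(e) north: |A| = 9, |A ∩ B| = 7; needs |A ∩ B| / |A| > 2/3 — true.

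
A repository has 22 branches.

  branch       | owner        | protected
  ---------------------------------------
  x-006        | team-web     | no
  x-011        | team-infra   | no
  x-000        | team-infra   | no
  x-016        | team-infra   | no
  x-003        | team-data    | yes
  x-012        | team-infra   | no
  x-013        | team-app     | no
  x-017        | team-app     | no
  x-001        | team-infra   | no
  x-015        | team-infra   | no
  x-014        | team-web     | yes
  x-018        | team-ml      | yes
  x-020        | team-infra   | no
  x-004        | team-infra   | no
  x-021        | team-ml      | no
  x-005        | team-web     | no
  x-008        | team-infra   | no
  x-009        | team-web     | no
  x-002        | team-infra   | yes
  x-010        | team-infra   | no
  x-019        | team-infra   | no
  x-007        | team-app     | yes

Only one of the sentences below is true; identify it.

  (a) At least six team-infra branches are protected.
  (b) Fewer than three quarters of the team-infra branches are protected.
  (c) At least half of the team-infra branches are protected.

(b)

|A| = 12, |A ∩ B| = 1, |A ∖ B| = 11.
(a) requires |A ∩ B| ≥ 6: false.
(b) requires |A ∩ B| / |A| < 3/4: true.
(c) requires |A ∩ B| ≥ |A ∖ B|: false.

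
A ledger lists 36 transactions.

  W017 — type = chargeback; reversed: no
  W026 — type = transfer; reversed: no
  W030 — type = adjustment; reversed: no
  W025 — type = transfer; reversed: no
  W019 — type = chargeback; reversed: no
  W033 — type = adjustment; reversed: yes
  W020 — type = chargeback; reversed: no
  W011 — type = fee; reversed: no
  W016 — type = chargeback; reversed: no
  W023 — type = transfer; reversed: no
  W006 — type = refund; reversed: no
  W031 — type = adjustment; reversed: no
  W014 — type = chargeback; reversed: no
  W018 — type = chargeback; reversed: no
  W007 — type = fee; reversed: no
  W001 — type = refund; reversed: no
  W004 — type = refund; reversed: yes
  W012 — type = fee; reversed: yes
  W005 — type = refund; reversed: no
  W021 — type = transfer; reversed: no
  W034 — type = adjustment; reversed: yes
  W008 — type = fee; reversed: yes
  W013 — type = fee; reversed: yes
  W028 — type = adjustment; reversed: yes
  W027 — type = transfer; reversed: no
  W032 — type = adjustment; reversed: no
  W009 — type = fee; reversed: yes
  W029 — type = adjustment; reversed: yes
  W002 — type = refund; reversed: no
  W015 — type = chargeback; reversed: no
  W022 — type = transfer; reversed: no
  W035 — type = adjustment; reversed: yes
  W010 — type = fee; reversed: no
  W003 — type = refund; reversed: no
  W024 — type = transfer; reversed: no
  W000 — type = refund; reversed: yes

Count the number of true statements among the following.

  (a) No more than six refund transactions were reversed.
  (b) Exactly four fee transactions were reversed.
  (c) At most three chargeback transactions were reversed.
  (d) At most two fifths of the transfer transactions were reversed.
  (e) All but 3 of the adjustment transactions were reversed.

5

(a) refund: |A| = 7, |A ∩ B| = 2; needs |A ∩ B| ≤ 6 — true.
(b) fee: |A| = 7, |A ∩ B| = 4; needs |A ∩ B| = 4 — true.
(c) chargeback: |A| = 7, |A ∩ B| = 0; needs |A ∩ B| ≤ 3 — true.
(d) transfer: |A| = 7, |A ∩ B| = 0; needs |A ∩ B| / |A| ≤ 2/5 — true.
(e) adjustment: |A| = 8, |A ∩ B| = 5; needs |A ∖ B| = 3 — true.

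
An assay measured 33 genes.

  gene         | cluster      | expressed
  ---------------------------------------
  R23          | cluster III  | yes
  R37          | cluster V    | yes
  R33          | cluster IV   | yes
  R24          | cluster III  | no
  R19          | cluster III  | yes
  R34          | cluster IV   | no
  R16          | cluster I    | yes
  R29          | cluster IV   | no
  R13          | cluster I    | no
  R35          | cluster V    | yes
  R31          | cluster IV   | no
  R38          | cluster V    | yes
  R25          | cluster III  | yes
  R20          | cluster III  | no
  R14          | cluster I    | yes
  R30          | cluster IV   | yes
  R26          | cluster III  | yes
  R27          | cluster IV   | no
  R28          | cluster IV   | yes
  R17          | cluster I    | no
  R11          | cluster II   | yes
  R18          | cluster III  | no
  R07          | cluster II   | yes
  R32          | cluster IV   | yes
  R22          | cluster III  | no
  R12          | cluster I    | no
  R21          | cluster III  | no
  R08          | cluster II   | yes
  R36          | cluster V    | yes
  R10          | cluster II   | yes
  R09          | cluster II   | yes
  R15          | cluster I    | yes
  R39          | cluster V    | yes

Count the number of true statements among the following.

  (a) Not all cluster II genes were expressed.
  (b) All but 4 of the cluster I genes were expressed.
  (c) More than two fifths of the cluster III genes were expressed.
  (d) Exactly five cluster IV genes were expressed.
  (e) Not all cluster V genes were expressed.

(a) cluster II: |A| = 5, |A ∩ B| = 5; needs A ⊄ B (|A ∖ B| ≥ 1) — false.
(b) cluster I: |A| = 6, |A ∩ B| = 3; needs |A ∖ B| = 4 — false.
(c) cluster III: |A| = 9, |A ∩ B| = 4; needs |A ∩ B| / |A| > 2/5 — true.
(d) cluster IV: |A| = 8, |A ∩ B| = 4; needs |A ∩ B| = 5 — false.
(e) cluster V: |A| = 5, |A ∩ B| = 5; needs A ⊄ B (|A ∖ B| ≥ 1) — false.

1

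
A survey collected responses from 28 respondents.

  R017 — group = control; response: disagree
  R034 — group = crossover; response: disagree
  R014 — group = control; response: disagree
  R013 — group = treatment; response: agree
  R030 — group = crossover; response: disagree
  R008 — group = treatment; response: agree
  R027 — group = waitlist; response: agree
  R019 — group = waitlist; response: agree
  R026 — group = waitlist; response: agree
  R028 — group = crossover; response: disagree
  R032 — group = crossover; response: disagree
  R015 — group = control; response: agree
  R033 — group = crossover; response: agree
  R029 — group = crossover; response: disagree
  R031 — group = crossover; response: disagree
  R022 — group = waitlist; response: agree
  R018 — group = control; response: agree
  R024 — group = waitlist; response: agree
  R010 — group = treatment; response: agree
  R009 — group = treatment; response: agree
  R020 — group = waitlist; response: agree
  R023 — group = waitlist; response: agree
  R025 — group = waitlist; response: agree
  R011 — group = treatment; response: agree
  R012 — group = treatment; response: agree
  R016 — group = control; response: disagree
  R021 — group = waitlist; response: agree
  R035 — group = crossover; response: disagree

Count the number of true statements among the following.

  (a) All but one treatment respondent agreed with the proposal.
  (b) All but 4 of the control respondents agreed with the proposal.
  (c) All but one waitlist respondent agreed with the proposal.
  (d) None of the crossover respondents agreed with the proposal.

0

(a) treatment: |A| = 6, |A ∩ B| = 6; needs |A ∖ B| = 1 — false.
(b) control: |A| = 5, |A ∩ B| = 2; needs |A ∖ B| = 4 — false.
(c) waitlist: |A| = 9, |A ∩ B| = 9; needs |A ∖ B| = 1 — false.
(d) crossover: |A| = 8, |A ∩ B| = 1; needs A ∩ B = ∅ (|A ∩ B| = 0) — false.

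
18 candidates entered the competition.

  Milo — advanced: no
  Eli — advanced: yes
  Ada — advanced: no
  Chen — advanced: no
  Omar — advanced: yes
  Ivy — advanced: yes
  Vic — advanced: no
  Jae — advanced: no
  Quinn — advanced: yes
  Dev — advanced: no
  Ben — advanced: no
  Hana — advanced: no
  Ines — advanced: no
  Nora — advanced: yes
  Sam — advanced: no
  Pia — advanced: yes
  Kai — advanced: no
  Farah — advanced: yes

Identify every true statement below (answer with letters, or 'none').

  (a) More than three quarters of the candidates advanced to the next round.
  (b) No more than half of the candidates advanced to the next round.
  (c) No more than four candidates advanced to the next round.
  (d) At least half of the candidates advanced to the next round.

|A| = 18, |A ∩ B| = 7, |A ∖ B| = 11.
(a) |A ∩ B| / |A| > 3/4: fails.
(b) |A ∩ B| ≤ |A ∖ B|: holds.
(c) |A ∩ B| ≤ 4: fails.
(d) |A ∩ B| ≥ |A ∖ B|: fails.

(b)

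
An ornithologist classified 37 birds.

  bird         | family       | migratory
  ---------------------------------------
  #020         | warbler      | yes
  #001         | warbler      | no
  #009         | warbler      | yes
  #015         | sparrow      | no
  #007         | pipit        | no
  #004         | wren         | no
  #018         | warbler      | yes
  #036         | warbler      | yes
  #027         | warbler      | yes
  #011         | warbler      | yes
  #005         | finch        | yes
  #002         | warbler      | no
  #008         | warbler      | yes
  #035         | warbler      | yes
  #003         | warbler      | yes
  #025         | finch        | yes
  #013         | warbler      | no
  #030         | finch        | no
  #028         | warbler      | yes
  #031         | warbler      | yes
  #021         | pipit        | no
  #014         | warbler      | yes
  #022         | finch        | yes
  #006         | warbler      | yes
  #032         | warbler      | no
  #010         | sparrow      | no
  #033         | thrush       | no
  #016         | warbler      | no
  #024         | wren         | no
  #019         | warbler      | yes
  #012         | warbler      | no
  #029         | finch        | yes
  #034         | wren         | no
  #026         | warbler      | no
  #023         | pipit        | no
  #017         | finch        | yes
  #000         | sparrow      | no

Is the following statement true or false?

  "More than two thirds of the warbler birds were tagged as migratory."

Truth condition: |A ∩ B| / |A| > 2/3.
|A| = 21, |A ∩ B| = 14, |A ∖ B| = 7.
|A ∩ B|/|A| = 14/21, so the statement is false.

False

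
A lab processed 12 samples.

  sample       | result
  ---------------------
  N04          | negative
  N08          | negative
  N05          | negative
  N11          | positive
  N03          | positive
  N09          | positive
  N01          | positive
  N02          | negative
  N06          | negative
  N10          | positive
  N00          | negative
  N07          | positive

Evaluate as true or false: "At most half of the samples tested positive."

'At most half of the samples tested positive' holds iff |A ∩ B| ≤ |A ∖ B|.
A (the restrictor) = {N04, N08, N05, N11, N03, N09, N01, N02, N06, N10, N00, N07}, |A| = 12.
A ∩ B = {N11, N03, N09, N01, N10, N07}, so |A ∩ B| = 6.
A ∖ B = {N04, N08, N05, N02, N06, N00}, so |A ∖ B| = 6.
6 = 6, so the statement is true.

True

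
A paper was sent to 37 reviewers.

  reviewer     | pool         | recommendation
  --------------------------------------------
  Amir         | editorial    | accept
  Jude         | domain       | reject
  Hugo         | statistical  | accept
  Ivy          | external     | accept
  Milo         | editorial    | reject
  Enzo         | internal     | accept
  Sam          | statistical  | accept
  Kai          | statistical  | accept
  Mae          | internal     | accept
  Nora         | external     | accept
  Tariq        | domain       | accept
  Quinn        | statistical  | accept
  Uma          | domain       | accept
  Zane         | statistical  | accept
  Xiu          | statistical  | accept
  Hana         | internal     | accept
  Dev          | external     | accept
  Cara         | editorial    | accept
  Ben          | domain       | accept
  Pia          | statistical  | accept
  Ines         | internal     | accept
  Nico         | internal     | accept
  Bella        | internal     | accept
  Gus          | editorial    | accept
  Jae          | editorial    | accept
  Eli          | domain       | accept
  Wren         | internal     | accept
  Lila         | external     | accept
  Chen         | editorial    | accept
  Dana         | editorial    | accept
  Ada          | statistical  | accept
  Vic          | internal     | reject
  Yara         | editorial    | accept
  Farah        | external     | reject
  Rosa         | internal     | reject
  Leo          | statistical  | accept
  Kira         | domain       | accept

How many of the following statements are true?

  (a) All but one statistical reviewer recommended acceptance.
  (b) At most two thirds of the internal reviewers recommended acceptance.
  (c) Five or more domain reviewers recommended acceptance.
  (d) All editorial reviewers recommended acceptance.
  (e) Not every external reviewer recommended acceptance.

2

(a) statistical: |A| = 9, |A ∩ B| = 9; needs |A ∖ B| = 1 — false.
(b) internal: |A| = 9, |A ∩ B| = 7; needs |A ∩ B| / |A| ≤ 2/3 — false.
(c) domain: |A| = 6, |A ∩ B| = 5; needs |A ∩ B| ≥ 5 — true.
(d) editorial: |A| = 8, |A ∩ B| = 7; needs A ⊆ B, i.e. every element of A is in B (|A ∖ B| = 0) — false.
(e) external: |A| = 5, |A ∩ B| = 4; needs A ⊄ B (|A ∖ B| ≥ 1) — true.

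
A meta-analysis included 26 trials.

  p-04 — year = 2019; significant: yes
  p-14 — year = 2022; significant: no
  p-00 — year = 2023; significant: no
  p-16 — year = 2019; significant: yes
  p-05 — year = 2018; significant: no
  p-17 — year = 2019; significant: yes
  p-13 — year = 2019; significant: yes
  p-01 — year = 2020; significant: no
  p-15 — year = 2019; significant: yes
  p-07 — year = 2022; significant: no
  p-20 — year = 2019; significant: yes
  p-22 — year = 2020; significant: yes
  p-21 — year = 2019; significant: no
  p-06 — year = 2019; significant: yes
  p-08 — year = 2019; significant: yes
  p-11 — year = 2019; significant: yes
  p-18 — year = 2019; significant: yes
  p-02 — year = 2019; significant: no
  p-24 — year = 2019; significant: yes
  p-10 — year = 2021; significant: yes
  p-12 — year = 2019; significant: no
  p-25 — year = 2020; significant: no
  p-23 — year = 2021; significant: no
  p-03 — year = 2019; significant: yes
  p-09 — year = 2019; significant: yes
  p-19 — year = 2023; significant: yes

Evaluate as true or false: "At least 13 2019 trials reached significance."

True

Truth condition: |A ∩ B| ≥ 13.
|A| = 16, |A ∩ B| = 13, |A ∖ B| = 3.
|A ∩ B| = 13, so the statement is true.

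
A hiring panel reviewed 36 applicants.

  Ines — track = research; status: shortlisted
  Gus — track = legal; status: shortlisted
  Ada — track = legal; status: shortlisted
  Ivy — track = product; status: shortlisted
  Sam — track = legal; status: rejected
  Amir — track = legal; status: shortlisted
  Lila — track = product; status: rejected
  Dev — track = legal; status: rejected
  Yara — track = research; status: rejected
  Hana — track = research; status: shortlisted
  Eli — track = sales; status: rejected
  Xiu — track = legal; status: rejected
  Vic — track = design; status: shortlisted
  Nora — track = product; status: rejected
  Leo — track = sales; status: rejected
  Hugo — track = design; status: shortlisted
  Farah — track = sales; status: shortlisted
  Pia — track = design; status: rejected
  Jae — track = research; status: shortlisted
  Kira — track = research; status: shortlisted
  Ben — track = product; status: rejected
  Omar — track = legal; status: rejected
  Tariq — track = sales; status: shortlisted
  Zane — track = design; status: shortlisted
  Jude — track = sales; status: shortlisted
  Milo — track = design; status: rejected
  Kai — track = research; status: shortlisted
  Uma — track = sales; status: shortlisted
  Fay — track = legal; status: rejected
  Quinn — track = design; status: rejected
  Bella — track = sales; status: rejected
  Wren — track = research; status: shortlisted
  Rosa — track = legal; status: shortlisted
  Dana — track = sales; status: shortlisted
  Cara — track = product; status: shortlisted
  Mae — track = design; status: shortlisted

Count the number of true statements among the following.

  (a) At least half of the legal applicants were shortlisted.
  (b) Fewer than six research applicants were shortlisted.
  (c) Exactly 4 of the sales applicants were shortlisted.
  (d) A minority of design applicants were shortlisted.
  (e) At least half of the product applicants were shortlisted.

0

(a) legal: |A| = 9, |A ∩ B| = 4; needs |A ∩ B| ≥ |A ∖ B| — false.
(b) research: |A| = 7, |A ∩ B| = 6; needs |A ∩ B| < 6 — false.
(c) sales: |A| = 8, |A ∩ B| = 5; needs |A ∩ B| = 4 — false.
(d) design: |A| = 7, |A ∩ B| = 4; needs |A ∩ B| < |A ∖ B| — false.
(e) product: |A| = 5, |A ∩ B| = 2; needs |A ∩ B| ≥ |A ∖ B| — false.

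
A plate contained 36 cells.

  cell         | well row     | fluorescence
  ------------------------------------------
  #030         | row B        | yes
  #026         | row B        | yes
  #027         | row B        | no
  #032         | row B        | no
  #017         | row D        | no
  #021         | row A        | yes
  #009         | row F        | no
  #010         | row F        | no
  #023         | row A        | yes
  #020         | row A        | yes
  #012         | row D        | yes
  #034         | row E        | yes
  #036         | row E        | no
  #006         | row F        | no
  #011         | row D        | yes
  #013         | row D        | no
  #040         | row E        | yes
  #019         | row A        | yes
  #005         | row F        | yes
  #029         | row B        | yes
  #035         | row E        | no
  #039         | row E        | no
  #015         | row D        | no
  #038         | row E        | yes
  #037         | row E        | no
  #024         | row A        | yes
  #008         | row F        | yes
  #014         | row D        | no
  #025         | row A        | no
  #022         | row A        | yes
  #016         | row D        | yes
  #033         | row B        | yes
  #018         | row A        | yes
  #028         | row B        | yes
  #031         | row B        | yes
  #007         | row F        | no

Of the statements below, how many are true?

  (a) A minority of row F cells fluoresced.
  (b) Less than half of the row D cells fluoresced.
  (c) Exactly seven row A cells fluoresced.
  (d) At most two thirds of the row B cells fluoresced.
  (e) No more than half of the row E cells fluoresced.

4

(a) row F: |A| = 6, |A ∩ B| = 2; needs |A ∩ B| < |A ∖ B| — true.
(b) row D: |A| = 7, |A ∩ B| = 3; needs |A ∩ B| < |A ∖ B| — true.
(c) row A: |A| = 8, |A ∩ B| = 7; needs |A ∩ B| = 7 — true.
(d) row B: |A| = 8, |A ∩ B| = 6; needs |A ∩ B| / |A| ≤ 2/3 — false.
(e) row E: |A| = 7, |A ∩ B| = 3; needs |A ∩ B| ≤ |A ∖ B| — true.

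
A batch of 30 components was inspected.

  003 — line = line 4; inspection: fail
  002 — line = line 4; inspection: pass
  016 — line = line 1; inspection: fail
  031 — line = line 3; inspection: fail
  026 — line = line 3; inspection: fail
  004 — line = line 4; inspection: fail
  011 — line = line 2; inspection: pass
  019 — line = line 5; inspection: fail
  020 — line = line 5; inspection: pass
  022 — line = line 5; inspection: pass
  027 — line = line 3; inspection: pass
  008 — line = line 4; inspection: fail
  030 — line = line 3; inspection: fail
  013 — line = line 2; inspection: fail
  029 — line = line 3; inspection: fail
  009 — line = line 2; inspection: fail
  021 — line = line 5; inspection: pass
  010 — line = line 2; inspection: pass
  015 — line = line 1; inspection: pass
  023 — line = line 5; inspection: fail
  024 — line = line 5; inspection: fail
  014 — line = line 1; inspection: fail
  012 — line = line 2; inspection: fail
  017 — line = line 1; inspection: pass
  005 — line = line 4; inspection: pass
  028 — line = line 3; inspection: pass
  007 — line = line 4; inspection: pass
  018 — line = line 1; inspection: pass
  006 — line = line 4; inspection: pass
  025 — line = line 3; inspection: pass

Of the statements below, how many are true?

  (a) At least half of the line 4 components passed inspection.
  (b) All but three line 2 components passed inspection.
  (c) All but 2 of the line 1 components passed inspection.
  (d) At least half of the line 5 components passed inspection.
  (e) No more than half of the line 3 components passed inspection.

(a) line 4: |A| = 7, |A ∩ B| = 4; needs |A ∩ B| ≥ |A ∖ B| — true.
(b) line 2: |A| = 5, |A ∩ B| = 2; needs |A ∖ B| = 3 — true.
(c) line 1: |A| = 5, |A ∩ B| = 3; needs |A ∖ B| = 2 — true.
(d) line 5: |A| = 6, |A ∩ B| = 3; needs |A ∩ B| ≥ |A ∖ B| — true.
(e) line 3: |A| = 7, |A ∩ B| = 3; needs |A ∩ B| ≤ |A ∖ B| — true.

5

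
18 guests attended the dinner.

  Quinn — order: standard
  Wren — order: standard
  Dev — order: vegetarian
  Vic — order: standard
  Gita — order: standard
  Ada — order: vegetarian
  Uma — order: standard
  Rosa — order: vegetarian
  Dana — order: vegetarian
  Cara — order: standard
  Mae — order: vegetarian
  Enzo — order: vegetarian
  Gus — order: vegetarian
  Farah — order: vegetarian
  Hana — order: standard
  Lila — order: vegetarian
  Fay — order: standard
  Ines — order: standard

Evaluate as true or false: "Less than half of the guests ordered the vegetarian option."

'Less than half of the guests ordered the vegetarian option' holds iff |A ∩ B| < |A ∖ B|.
|A| = 18, |A ∩ B| = 9, |A ∖ B| = 9.
9 = 9, so the statement is false.

False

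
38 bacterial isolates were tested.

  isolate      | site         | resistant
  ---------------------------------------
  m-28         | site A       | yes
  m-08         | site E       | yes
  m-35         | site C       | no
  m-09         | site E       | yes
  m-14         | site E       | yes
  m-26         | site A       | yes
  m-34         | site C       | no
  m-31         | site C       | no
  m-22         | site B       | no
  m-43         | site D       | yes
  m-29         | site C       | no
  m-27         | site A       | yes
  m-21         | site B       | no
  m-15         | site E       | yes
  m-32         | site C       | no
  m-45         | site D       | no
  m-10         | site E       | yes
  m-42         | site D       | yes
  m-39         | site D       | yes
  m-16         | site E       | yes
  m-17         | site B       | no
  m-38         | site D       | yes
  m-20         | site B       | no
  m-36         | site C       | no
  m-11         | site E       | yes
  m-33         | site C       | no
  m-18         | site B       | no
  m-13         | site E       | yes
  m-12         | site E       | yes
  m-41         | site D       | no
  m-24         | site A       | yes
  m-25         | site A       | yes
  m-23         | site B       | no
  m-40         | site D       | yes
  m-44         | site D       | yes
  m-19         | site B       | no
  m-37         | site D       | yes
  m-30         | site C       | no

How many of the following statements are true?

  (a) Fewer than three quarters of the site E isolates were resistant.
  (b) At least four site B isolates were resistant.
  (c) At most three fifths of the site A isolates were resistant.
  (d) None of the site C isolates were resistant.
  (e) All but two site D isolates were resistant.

2

(a) site E: |A| = 9, |A ∩ B| = 9; needs |A ∩ B| / |A| < 3/4 — false.
(b) site B: |A| = 7, |A ∩ B| = 0; needs |A ∩ B| ≥ 4 — false.
(c) site A: |A| = 5, |A ∩ B| = 5; needs |A ∩ B| / |A| ≤ 3/5 — false.
(d) site C: |A| = 8, |A ∩ B| = 0; needs A ∩ B = ∅ (|A ∩ B| = 0) — true.
(e) site D: |A| = 9, |A ∩ B| = 7; needs |A ∖ B| = 2 — true.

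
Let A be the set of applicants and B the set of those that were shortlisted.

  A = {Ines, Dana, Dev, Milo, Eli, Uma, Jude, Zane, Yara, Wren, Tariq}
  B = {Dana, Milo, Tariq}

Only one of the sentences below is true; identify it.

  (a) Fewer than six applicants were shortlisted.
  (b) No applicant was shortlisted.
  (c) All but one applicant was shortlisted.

|A| = 11, |A ∩ B| = 3, |A ∖ B| = 8.
(a) requires |A ∩ B| < 6: true.
(b) requires A ∩ B = ∅ (|A ∩ B| = 0): false.
(c) requires |A ∖ B| = 1: false.

(a)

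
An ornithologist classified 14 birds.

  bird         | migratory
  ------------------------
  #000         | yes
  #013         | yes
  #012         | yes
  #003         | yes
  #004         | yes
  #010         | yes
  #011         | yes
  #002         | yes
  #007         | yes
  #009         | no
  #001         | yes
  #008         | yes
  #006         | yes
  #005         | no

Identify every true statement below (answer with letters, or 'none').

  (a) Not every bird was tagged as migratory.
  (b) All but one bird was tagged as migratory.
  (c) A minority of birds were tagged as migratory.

(a)

|A| = 14, |A ∩ B| = 12, |A ∖ B| = 2.
(a) A ⊄ B (|A ∖ B| ≥ 1): holds.
(b) |A ∖ B| = 1: fails.
(c) |A ∩ B| < |A ∖ B|: fails.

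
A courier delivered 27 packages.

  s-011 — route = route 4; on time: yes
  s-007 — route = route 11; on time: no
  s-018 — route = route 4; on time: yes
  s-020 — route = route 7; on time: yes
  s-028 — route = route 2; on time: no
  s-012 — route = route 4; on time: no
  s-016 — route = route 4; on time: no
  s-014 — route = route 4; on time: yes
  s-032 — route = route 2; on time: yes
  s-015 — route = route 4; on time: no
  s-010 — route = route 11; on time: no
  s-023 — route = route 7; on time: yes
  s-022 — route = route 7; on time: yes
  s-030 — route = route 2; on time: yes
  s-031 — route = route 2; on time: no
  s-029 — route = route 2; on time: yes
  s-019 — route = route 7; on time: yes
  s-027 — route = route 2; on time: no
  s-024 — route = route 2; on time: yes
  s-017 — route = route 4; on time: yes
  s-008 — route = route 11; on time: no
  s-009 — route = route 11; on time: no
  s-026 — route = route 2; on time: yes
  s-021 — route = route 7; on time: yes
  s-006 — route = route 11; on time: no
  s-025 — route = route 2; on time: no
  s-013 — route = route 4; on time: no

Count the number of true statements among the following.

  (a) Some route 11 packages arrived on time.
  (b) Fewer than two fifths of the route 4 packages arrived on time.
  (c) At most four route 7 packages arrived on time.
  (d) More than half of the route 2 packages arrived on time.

1

(a) route 11: |A| = 5, |A ∩ B| = 0; needs A ∩ B ≠ ∅ (|A ∩ B| ≥ 1) — false.
(b) route 4: |A| = 8, |A ∩ B| = 4; needs |A ∩ B| / |A| < 2/5 — false.
(c) route 7: |A| = 5, |A ∩ B| = 5; needs |A ∩ B| ≤ 4 — false.
(d) route 2: |A| = 9, |A ∩ B| = 5; needs |A ∩ B| > |A ∖ B| — true.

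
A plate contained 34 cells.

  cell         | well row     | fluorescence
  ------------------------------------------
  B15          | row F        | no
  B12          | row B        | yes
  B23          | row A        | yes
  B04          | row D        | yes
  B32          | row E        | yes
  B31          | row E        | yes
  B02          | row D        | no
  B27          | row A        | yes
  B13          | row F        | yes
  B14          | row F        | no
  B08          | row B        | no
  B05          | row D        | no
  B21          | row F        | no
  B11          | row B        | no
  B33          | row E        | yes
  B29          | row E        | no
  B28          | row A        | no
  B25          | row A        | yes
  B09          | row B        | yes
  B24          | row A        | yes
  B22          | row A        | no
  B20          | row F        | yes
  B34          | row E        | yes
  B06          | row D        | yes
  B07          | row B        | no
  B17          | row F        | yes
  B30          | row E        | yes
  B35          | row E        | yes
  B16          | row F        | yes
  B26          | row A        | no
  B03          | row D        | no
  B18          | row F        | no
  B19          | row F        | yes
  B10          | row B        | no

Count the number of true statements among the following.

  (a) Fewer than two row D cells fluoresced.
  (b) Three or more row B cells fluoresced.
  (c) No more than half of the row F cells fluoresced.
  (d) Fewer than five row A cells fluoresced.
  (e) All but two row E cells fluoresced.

1

(a) row D: |A| = 5, |A ∩ B| = 2; needs |A ∩ B| < 2 — false.
(b) row B: |A| = 6, |A ∩ B| = 2; needs |A ∩ B| ≥ 3 — false.
(c) row F: |A| = 9, |A ∩ B| = 5; needs |A ∩ B| ≤ |A ∖ B| — false.
(d) row A: |A| = 7, |A ∩ B| = 4; needs |A ∩ B| < 5 — true.
(e) row E: |A| = 7, |A ∩ B| = 6; needs |A ∖ B| = 2 — false.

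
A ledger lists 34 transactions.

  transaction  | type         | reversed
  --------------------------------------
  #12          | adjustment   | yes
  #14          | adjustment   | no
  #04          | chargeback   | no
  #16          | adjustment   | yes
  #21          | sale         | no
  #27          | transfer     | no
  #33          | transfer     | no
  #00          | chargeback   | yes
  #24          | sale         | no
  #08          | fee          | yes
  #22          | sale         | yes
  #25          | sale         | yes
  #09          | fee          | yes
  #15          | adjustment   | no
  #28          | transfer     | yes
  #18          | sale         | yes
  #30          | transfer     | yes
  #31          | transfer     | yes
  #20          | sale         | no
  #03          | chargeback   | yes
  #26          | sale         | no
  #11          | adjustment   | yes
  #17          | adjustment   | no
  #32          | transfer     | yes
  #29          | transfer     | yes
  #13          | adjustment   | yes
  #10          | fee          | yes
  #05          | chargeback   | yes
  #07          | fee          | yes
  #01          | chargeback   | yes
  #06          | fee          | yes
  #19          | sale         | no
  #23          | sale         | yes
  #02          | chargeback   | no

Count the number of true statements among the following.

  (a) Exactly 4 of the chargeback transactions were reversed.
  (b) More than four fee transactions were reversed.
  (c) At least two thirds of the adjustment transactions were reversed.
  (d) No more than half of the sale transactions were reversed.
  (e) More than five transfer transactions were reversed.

3

(a) chargeback: |A| = 6, |A ∩ B| = 4; needs |A ∩ B| = 4 — true.
(b) fee: |A| = 5, |A ∩ B| = 5; needs |A ∩ B| > 4 — true.
(c) adjustment: |A| = 7, |A ∩ B| = 4; needs |A ∩ B| / |A| ≥ 2/3 — false.
(d) sale: |A| = 9, |A ∩ B| = 4; needs |A ∩ B| ≤ |A ∖ B| — true.
(e) transfer: |A| = 7, |A ∩ B| = 5; needs |A ∩ B| > 5 — false.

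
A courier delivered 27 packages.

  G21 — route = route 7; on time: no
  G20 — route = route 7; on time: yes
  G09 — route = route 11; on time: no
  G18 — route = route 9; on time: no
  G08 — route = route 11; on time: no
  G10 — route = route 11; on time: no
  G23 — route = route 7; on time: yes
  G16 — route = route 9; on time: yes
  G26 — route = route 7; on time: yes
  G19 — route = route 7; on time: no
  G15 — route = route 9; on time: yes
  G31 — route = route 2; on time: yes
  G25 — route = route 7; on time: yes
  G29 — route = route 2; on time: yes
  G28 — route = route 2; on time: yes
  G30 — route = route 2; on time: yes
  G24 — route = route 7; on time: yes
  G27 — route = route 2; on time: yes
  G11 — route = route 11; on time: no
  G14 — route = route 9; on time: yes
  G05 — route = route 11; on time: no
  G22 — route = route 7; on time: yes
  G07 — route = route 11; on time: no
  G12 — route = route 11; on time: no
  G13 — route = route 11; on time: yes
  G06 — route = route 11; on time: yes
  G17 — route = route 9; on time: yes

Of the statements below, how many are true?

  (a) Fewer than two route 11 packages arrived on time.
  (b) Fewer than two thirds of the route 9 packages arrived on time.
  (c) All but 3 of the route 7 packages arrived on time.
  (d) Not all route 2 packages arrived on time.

0

(a) route 11: |A| = 9, |A ∩ B| = 2; needs |A ∩ B| < 2 — false.
(b) route 9: |A| = 5, |A ∩ B| = 4; needs |A ∩ B| / |A| < 2/3 — false.
(c) route 7: |A| = 8, |A ∩ B| = 6; needs |A ∖ B| = 3 — false.
(d) route 2: |A| = 5, |A ∩ B| = 5; needs A ⊄ B (|A ∖ B| ≥ 1) — false.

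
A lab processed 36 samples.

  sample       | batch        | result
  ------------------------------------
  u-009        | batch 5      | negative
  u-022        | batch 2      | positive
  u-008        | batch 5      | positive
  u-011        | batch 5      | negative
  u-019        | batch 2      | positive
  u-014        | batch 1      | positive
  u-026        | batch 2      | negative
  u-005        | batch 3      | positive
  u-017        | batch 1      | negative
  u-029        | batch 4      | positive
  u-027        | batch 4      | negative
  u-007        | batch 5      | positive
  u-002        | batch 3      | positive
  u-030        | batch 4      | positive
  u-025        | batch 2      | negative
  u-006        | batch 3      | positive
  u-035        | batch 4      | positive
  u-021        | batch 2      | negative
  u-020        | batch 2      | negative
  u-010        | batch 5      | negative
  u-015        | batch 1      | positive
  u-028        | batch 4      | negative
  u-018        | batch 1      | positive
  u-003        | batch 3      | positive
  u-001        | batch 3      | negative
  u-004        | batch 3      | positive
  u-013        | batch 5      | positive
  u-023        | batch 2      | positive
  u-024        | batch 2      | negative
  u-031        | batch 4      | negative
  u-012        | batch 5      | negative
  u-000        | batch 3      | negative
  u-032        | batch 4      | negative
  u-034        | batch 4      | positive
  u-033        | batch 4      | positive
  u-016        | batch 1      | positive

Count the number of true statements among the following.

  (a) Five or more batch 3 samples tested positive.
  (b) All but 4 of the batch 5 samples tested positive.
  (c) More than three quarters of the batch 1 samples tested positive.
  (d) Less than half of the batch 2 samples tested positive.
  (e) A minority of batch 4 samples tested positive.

4

(a) batch 3: |A| = 7, |A ∩ B| = 5; needs |A ∩ B| ≥ 5 — true.
(b) batch 5: |A| = 7, |A ∩ B| = 3; needs |A ∖ B| = 4 — true.
(c) batch 1: |A| = 5, |A ∩ B| = 4; needs |A ∩ B| / |A| > 3/4 — true.
(d) batch 2: |A| = 8, |A ∩ B| = 3; needs |A ∩ B| < |A ∖ B| — true.
(e) batch 4: |A| = 9, |A ∩ B| = 5; needs |A ∩ B| < |A ∖ B| — false.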